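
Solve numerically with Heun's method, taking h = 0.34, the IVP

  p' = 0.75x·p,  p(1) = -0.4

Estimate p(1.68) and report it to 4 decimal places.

-0.7827

Heun: k1 = f(x_n, p_n); k2 = f(x_n + h, p_n + h·k1); p_{n+1} = p_n + (h/2)·(k1 + k2).
x=1.000000, p=-0.400000:
  k1 = f(1.000000, -0.400000) = -0.300000
  k2 = f(1.340000, -0.502000) = -0.504510
  p ← -0.400000 + (0.34/2)·(-0.300000 + (-0.504510)) = -0.536767
x=1.340000, p=-0.536767:
  k1 = f(1.340000, -0.536767) = -0.539451
  k2 = f(1.680000, -0.720180) = -0.907427
  p ← -0.536767 + (0.34/2)·(-0.539451 + (-0.907427)) = -0.782736
p(1.68) ≈ -0.7827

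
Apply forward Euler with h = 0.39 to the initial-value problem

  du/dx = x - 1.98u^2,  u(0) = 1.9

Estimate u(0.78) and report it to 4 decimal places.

-1.3440

Euler: u_{n+1} = u_n + h·f(x_n, u_n).
x=0.000000, u=1.900000: f=-7.147800 → u ← 1.900000 + 0.39·(-7.147800) = -0.887642
x=0.390000, u=-0.887642: f=-1.170058 → u ← -0.887642 + 0.39·(-1.170058) = -1.343965
u(0.78) ≈ -1.3440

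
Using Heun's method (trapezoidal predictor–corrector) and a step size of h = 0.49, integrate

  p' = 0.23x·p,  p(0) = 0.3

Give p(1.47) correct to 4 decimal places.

0.3840

Heun: k1 = f(x_n, p_n); k2 = f(x_n + h, p_n + h·k1); p_{n+1} = p_n + (h/2)·(k1 + k2).
x=0.000000, p=0.300000:
  k1 = f(0.000000, 0.300000) = 0.000000
  k2 = f(0.490000, 0.300000) = 0.033810
  p ← 0.300000 + (0.49/2)·(0.000000 + 0.033810) = 0.308283
x=0.490000, p=0.308283:
  k1 = f(0.490000, 0.308283) = 0.034744
  k2 = f(0.980000, 0.325308) = 0.073324
  p ← 0.308283 + (0.49/2)·(0.034744 + 0.073324) = 0.334760
x=0.980000, p=0.334760:
  k1 = f(0.980000, 0.334760) = 0.075455
  k2 = f(1.470000, 0.371733) = 0.125683
  p ← 0.334760 + (0.49/2)·(0.075455 + 0.125683) = 0.384039
p(1.47) ≈ 0.3840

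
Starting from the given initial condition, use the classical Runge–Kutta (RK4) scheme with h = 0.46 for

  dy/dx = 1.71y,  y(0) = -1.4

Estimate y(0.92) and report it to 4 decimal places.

-6.7332

RK4: k1 = f(x_n, y_n); k2 = f(x_n + h/2, y_n + (h/2)·k1); k3 = f(x_n + h/2, y_n + (h/2)·k2); k4 = f(x_n + h, y_n + h·k3); y_{n+1} = y_n + (h/6)·(k1 + 2k2 + 2k3 + k4).
x=0.000000, y=-1.400000:
  k1 = f(0.000000, -1.400000) = -2.394000
  k2 = f(0.230000, -1.950620) = -3.335560
  k3 = f(0.230000, -2.167179) = -3.705876
  k4 = f(0.460000, -3.104703) = -5.309042
  y ← -1.400000 + (0.46/6)·(k1 + 2k2 + 2k3 + k4) = -3.070253
x=0.460000, y=-3.070253:
  k1 = f(0.460000, -3.070253) = -5.250133
  k2 = f(0.690000, -4.277784) = -7.315011
  k3 = f(0.690000, -4.752706) = -8.127127
  k4 = f(0.920000, -6.808732) = -11.642931
  y ← -3.070253 + (0.46/6)·(k1 + 2k2 + 2k3 + k4) = -6.733183
y(0.92) ≈ -6.7332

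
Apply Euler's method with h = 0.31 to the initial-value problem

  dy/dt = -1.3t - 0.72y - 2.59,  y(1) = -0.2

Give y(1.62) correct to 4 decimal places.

Euler: y_{n+1} = y_n + h·f(t_n, y_n).
t=1.000000, y=-0.200000: f=-3.746000 → y ← -0.200000 + 0.31·(-3.746000) = -1.361260
t=1.310000, y=-1.361260: f=-3.312893 → y ← -1.361260 + 0.31·(-3.312893) = -2.388257
y(1.62) ≈ -2.3883

-2.3883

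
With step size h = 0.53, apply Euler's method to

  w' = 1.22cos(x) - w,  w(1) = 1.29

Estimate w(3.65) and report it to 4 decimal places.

-0.9230

Euler: w_{n+1} = w_n + h·f(x_n, w_n).
x=1.000000, w=1.290000: f=-0.630831 → w ← 1.290000 + 0.53·(-0.630831) = 0.955659
x=1.530000, w=0.955659: f=-0.905902 → w ← 0.955659 + 0.53·(-0.905902) = 0.475532
x=2.060000, w=0.475532: f=-1.048838 → w ← 0.475532 + 0.53·(-1.048838) = -0.080352
x=2.590000, w=-0.080352: f=-0.958711 → w ← -0.080352 + 0.53·(-0.958711) = -0.588469
x=3.120000, w=-0.588469: f=-0.631247 → w ← -0.588469 + 0.53·(-0.631247) = -0.923030
w(3.65) ≈ -0.9230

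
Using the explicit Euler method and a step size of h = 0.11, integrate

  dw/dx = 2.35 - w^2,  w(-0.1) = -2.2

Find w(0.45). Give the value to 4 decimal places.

-6.8189

Euler: w_{n+1} = w_n + h·f(x_n, w_n).
x=-0.100000, w=-2.200000: f=-2.490000 → w ← -2.200000 + 0.11·(-2.490000) = -2.473900
x=0.010000, w=-2.473900: f=-3.770181 → w ← -2.473900 + 0.11·(-3.770181) = -2.888620
x=0.120000, w=-2.888620: f=-5.994125 → w ← -2.888620 + 0.11·(-5.994125) = -3.547974
x=0.230000, w=-3.547974: f=-10.238117 → w ← -3.547974 + 0.11·(-10.238117) = -4.674167
x=0.340000, w=-4.674167: f=-19.497833 → w ← -4.674167 + 0.11·(-19.497833) = -6.818928
w(0.45) ≈ -6.8189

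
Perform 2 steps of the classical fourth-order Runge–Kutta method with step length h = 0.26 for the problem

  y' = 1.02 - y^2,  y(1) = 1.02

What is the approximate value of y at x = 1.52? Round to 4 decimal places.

RK4: k1 = f(x_n, y_n); k2 = f(x_n + h/2, y_n + (h/2)·k1); k3 = f(x_n + h/2, y_n + (h/2)·k2); k4 = f(x_n + h, y_n + h·k3); y_{n+1} = y_n + (h/6)·(k1 + 2k2 + 2k3 + k4).
x=1.000000, y=1.020000:
  k1 = f(1.000000, 1.020000) = -0.020400
  k2 = f(1.130000, 1.017348) = -0.014997
  k3 = f(1.130000, 1.018050) = -0.016427
  k4 = f(1.260000, 1.015729) = -0.011706
  y ← 1.020000 + (0.26/6)·(k1 + 2k2 + 2k3 + k4) = 1.015885
x=1.260000, y=1.015885:
  k1 = f(1.260000, 1.015885) = -0.012023
  k2 = f(1.390000, 1.014322) = -0.008850
  k3 = f(1.390000, 1.014735) = -0.009687
  k4 = f(1.520000, 1.013367) = -0.006912
  y ← 1.015885 + (0.26/6)·(k1 + 2k2 + 2k3 + k4) = 1.013458
y(1.52) ≈ 1.0135

1.0135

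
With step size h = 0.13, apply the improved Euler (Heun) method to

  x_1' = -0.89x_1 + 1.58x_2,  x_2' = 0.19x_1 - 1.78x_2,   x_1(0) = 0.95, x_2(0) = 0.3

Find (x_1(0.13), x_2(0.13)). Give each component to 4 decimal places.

0.8998, 0.2588

Heun on (x_1,x_2): k1 = f(t_n, state_n); k2 = f(t_n + h, state_n + h·k1); state_{n+1} = state_n + (h/2)·(k1 + k2).
0.000000: (0.950000, 0.300000)
  k1 = (-0.371500, -0.353500)
  predictor → (0.901705, 0.254045)
  k2 = (-0.401126, -0.280876)
  → (0.899779, 0.258766)
(x_1(0.13), x_2(0.13)) ≈ (0.8998, 0.2588)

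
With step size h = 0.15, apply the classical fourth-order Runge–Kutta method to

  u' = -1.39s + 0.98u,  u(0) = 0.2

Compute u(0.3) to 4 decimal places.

RK4: k1 = f(s_n, u_n); k2 = f(s_n + h/2, u_n + (h/2)·k1); k3 = f(s_n + h/2, u_n + (h/2)·k2); k4 = f(s_n + h, u_n + h·k3); u_{n+1} = u_n + (h/6)·(k1 + 2k2 + 2k3 + k4).
s=0.000000, u=0.200000:
  k1 = f(0.000000, 0.200000) = 0.196000
  k2 = f(0.075000, 0.214700) = 0.106156
  k3 = f(0.075000, 0.207962) = 0.099552
  k4 = f(0.150000, 0.214933) = 0.002134
  u ← 0.200000 + (0.15/6)·(k1 + 2k2 + 2k3 + k4) = 0.215239
s=0.150000, u=0.215239:
  k1 = f(0.150000, 0.215239) = 0.002434
  k2 = f(0.225000, 0.215421) = -0.101637
  k3 = f(0.225000, 0.207616) = -0.109286
  k4 = f(0.300000, 0.198846) = -0.222131
  u ← 0.215239 + (0.15/6)·(k1 + 2k2 + 2k3 + k4) = 0.199200
u(0.3) ≈ 0.1992

0.1992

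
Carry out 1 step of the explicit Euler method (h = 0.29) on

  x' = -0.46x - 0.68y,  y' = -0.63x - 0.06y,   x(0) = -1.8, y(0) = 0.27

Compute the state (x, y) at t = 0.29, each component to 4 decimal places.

Euler on (x,y): x_{n+1} = x_n + h·x', y_{n+1} = y_n + h·y'.
0.000000: (-1.800000, 0.270000); f=(0.644400, 1.117800) → (-1.613124, 0.594162)
(x(0.29), y(0.29)) ≈ (-1.6131, 0.5942)

-1.6131, 0.5942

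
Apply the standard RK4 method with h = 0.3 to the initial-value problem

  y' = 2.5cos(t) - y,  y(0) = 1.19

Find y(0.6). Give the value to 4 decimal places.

RK4: k1 = f(t_n, y_n); k2 = f(t_n + h/2, y_n + (h/2)·k1); k3 = f(t_n + h/2, y_n + (h/2)·k2); k4 = f(t_n + h, y_n + h·k3); y_{n+1} = y_n + (h/6)·(k1 + 2k2 + 2k3 + k4).
t=0.000000, y=1.190000:
  k1 = f(0.000000, 1.190000) = 1.310000
  k2 = f(0.150000, 1.386500) = 1.085428
  k3 = f(0.150000, 1.352814) = 1.119114
  k4 = f(0.300000, 1.525734) = 0.862607
  y ← 1.190000 + (0.3/6)·(k1 + 2k2 + 2k3 + k4) = 1.519084
t=0.300000, y=1.519084:
  k1 = f(0.300000, 1.519084) = 0.869257
  k2 = f(0.450000, 1.649473) = 0.601645
  k3 = f(0.450000, 1.609331) = 0.641787
  k4 = f(0.600000, 1.711620) = 0.351719
  y ← 1.519084 + (0.3/6)·(k1 + 2k2 + 2k3 + k4) = 1.704476
y(0.6) ≈ 1.7045

1.7045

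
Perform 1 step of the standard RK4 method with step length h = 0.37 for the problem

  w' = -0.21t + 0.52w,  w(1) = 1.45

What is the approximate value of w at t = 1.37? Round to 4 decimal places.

1.6566

RK4: k1 = f(t_n, w_n); k2 = f(t_n + h/2, w_n + (h/2)·k1); k3 = f(t_n + h/2, w_n + (h/2)·k2); k4 = f(t_n + h, w_n + h·k3); w_{n+1} = w_n + (h/6)·(k1 + 2k2 + 2k3 + k4).
t=1.000000, w=1.450000:
  k1 = f(1.000000, 1.450000) = 0.544000
  k2 = f(1.185000, 1.550640) = 0.557483
  k3 = f(1.185000, 1.553134) = 0.558780
  k4 = f(1.370000, 1.656749) = 0.573809
  w ← 1.450000 + (0.37/6)·(k1 + 2k2 + 2k3 + k4) = 1.656604
w(1.37) ≈ 1.6566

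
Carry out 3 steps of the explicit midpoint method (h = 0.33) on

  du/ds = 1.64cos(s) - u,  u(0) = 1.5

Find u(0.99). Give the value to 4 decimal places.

Midpoint: k1 = f(s_n, u_n); k2 = f(s_n + h/2, u_n + (h/2)·k1); u_{n+1} = u_n + h·k2.
s=0.000000, u=1.500000:
  k1 = f(0.000000, 1.500000) = 0.140000
  k2 = f(0.165000, 1.523100) = 0.094626
  u ← 1.500000 + 0.33·0.094626 = 1.531227
s=0.330000, u=1.531227:
  k1 = f(0.330000, 1.531227) = 0.020283
  k2 = f(0.495000, 1.534573) = -0.091425
  u ← 1.531227 + 0.33·(-0.091425) = 1.501056
s=0.660000, u=1.501056:
  k1 = f(0.660000, 1.501056) = -0.205469
  k2 = f(0.825000, 1.467154) = -0.354321
  u ← 1.501056 + 0.33·(-0.354321) = 1.384131
u(0.99) ≈ 1.3841

1.3841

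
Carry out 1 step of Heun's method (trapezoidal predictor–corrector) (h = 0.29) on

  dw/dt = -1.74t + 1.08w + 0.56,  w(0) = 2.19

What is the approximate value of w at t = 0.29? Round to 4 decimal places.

3.0980

Heun: k1 = f(t_n, w_n); k2 = f(t_n + h, w_n + h·k1); w_{n+1} = w_n + (h/2)·(k1 + k2).
t=0.000000, w=2.190000:
  k1 = f(0.000000, 2.190000) = 2.925200
  k2 = f(0.290000, 3.038308) = 3.336773
  w ← 2.190000 + (0.29/2)·(2.925200 + 3.336773) = 3.097986
w(0.29) ≈ 3.0980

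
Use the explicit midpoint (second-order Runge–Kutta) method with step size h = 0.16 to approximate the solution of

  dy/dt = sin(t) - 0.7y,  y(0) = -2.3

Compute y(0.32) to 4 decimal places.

Midpoint: k1 = f(t_n, y_n); k2 = f(t_n + h/2, y_n + (h/2)·k1); y_{n+1} = y_n + h·k2.
t=0.000000, y=-2.300000:
  k1 = f(0.000000, -2.300000) = 1.610000
  k2 = f(0.080000, -2.171200) = 1.599755
  y ← -2.300000 + 0.16·1.599755 = -2.044039
t=0.160000, y=-2.044039:
  k1 = f(0.160000, -2.044039) = 1.590146
  k2 = f(0.240000, -1.916828) = 1.579482
  y ← -2.044039 + 0.16·1.579482 = -1.791322
y(0.32) ≈ -1.7913

-1.7913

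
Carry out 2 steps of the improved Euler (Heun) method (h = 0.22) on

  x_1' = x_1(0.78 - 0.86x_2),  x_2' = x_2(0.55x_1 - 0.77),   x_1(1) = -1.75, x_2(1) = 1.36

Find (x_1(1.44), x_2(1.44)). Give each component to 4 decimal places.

Heun on (x_1,x_2): k1 = f(t_n, state_n); k2 = f(t_n + h, state_n + h·k1); state_{n+1} = state_n + (h/2)·(k1 + k2).
1.000000: (-1.750000, 1.360000)
  k1 = (0.681800, -2.356200)
  predictor → (-1.600004, 0.841636)
  k2 = (-0.089909, -1.388701)
  → (-1.684892, 0.948061)
1.220000: (-1.684892, 0.948061)
  k1 = (0.059531, -1.608566)
  predictor → (-1.671795, 0.594176)
  k2 = (-0.449727, -1.003853)
  → (-1.727814, 0.660695)
(x_1(1.44), x_2(1.44)) ≈ (-1.7278, 0.6607)

-1.7278, 0.6607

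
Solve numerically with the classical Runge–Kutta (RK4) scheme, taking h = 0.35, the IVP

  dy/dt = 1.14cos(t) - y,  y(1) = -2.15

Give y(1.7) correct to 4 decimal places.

RK4: k1 = f(t_n, y_n); k2 = f(t_n + h/2, y_n + (h/2)·k1); k3 = f(t_n + h/2, y_n + (h/2)·k2); k4 = f(t_n + h, y_n + h·k3); y_{n+1} = y_n + (h/6)·(k1 + 2k2 + 2k3 + k4).
t=1.000000, y=-2.150000:
  k1 = f(1.000000, -2.150000) = 2.765945
  k2 = f(1.175000, -1.665960) = 2.105479
  k3 = f(1.175000, -1.781541) = 2.221060
  k4 = f(1.350000, -1.372629) = 1.622297
  y ← -2.150000 + (0.35/6)·(k1 + 2k2 + 2k3 + k4) = -1.389256
t=1.350000, y=-1.389256:
  k1 = f(1.350000, -1.389256) = 1.638924
  k2 = f(1.525000, -1.102445) = 1.154634
  k3 = f(1.525000, -1.187195) = 1.239385
  k4 = f(1.700000, -0.955472) = 0.808589
  y ← -1.389256 + (0.35/6)·(k1 + 2k2 + 2k3 + k4) = -0.967183
y(1.7) ≈ -0.9672

-0.9672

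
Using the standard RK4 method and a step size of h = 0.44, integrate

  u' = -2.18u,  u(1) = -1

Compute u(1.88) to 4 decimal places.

RK4: k1 = f(x_n, u_n); k2 = f(x_n + h/2, u_n + (h/2)·k1); k3 = f(x_n + h/2, u_n + (h/2)·k2); k4 = f(x_n + h, u_n + h·k3); u_{n+1} = u_n + (h/6)·(k1 + 2k2 + 2k3 + k4).
x=1.000000, u=-1.000000:
  k1 = f(1.000000, -1.000000) = 2.180000
  k2 = f(1.220000, -0.520400) = 1.134472
  k3 = f(1.220000, -0.750416) = 1.635907
  k4 = f(1.440000, -0.280201) = 0.610838
  u ← -1.000000 + (0.44/6)·(k1 + 2k2 + 2k3 + k4) = -0.389016
x=1.440000, u=-0.389016:
  k1 = f(1.440000, -0.389016) = 0.848055
  k2 = f(1.660000, -0.202444) = 0.441328
  k3 = f(1.660000, -0.291924) = 0.636395
  k4 = f(1.880000, -0.109003) = 0.237626
  u ← -0.389016 + (0.44/6)·(k1 + 2k2 + 2k3 + k4) = -0.151334
u(1.88) ≈ -0.1513

-0.1513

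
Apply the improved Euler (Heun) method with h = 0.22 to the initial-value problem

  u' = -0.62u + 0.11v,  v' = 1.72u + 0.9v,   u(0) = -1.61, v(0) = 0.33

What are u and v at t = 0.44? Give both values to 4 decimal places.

-1.2380, -0.8224

Heun on (u,v): k1 = f(t_n, state_n); k2 = f(t_n + h, state_n + h·k1); state_{n+1} = state_n + (h/2)·(k1 + k2).
0.000000: (-1.610000, 0.330000)
  k1 = (1.034500, -2.472200)
  predictor → (-1.382410, -0.213884)
  k2 = (0.833567, -2.570241)
  → (-1.404513, -0.224668)
0.220000: (-1.404513, -0.224668)
  k1 = (0.846084, -2.617963)
  predictor → (-1.218374, -0.800620)
  k2 = (0.667324, -2.816162)
  → (-1.238038, -0.822422)
(u(0.44), v(0.44)) ≈ (-1.2380, -0.8224)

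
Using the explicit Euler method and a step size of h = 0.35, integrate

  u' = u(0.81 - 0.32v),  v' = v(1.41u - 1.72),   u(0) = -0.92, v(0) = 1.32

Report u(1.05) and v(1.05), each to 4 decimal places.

-1.7310, -0.0023

Euler on (u,v): u_{n+1} = u_n + h·u', v_{n+1} = v_n + h·v'.
0.000000: (-0.920000, 1.320000); f=(-0.356592, -3.982704) → (-1.044807, -0.073946)
0.350000: (-1.044807, -0.073946); f=(-0.871017, 0.236124) → (-1.349663, 0.008697)
0.700000: (-1.349663, 0.008697); f=(-1.089471, -0.031509) → (-1.730978, -0.002331)
(u(1.05), v(1.05)) ≈ (-1.7310, -0.0023)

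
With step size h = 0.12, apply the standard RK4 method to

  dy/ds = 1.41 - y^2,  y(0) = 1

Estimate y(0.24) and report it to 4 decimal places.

RK4: k1 = f(s_n, y_n); k2 = f(s_n + h/2, y_n + (h/2)·k1); k3 = f(s_n + h/2, y_n + (h/2)·k2); k4 = f(s_n + h, y_n + h·k3); y_{n+1} = y_n + (h/6)·(k1 + 2k2 + 2k3 + k4).
s=0.000000, y=1.000000:
  k1 = f(0.000000, 1.000000) = 0.410000
  k2 = f(0.060000, 1.024600) = 0.360195
  k3 = f(0.060000, 1.021612) = 0.366310
  k4 = f(0.120000, 1.043957) = 0.320153
  y ← 1.000000 + (0.12/6)·(k1 + 2k2 + 2k3 + k4) = 1.043663
s=0.120000, y=1.043663:
  k1 = f(0.120000, 1.043663) = 0.320767
  k2 = f(0.180000, 1.062909) = 0.280224
  k3 = f(0.180000, 1.060477) = 0.285389
  k4 = f(0.240000, 1.077910) = 0.248110
  y ← 1.043663 + (0.12/6)·(k1 + 2k2 + 2k3 + k4) = 1.077665
y(0.24) ≈ 1.0777

1.0777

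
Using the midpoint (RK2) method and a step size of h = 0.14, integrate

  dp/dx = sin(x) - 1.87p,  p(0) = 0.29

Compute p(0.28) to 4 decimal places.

Midpoint: k1 = f(x_n, p_n); k2 = f(x_n + h/2, p_n + (h/2)·k1); p_{n+1} = p_n + h·k2.
x=0.000000, p=0.290000:
  k1 = f(0.000000, 0.290000) = -0.542300
  k2 = f(0.070000, 0.252039) = -0.401370
  p ← 0.290000 + 0.14·(-0.401370) = 0.233808
x=0.140000, p=0.233808:
  k1 = f(0.140000, 0.233808) = -0.297678
  k2 = f(0.210000, 0.212971) = -0.189795
  p ← 0.233808 + 0.14·(-0.189795) = 0.207237
p(0.28) ≈ 0.2072

0.2072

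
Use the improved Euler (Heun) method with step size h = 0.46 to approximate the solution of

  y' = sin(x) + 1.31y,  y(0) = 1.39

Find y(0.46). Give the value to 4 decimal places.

2.5821

Heun: k1 = f(x_n, y_n); k2 = f(x_n + h, y_n + h·k1); y_{n+1} = y_n + (h/2)·(k1 + k2).
x=0.000000, y=1.390000:
  k1 = f(0.000000, 1.390000) = 1.820900
  k2 = f(0.460000, 2.227614) = 3.362122
  y ← 1.390000 + (0.46/2)·(1.820900 + 3.362122) = 2.582095
y(0.46) ≈ 2.5821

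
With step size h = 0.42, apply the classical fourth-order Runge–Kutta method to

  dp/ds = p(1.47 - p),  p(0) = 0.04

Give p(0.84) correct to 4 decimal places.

RK4: k1 = f(s_n, p_n); k2 = f(s_n + h/2, p_n + (h/2)·k1); k3 = f(s_n + h/2, p_n + (h/2)·k2); k4 = f(s_n + h, p_n + h·k3); p_{n+1} = p_n + (h/6)·(k1 + 2k2 + 2k3 + k4).
s=0.000000, p=0.040000:
  k1 = f(0.000000, 0.040000) = 0.057200
  k2 = f(0.210000, 0.052012) = 0.073752
  k3 = f(0.210000, 0.055488) = 0.078488
  k4 = f(0.420000, 0.072965) = 0.101935
  p ← 0.040000 + (0.42/6)·(k1 + 2k2 + 2k3 + k4) = 0.072453
s=0.420000, p=0.072453:
  k1 = f(0.420000, 0.072453) = 0.101257
  k2 = f(0.630000, 0.093717) = 0.128981
  k3 = f(0.630000, 0.099539) = 0.136415
  k4 = f(0.840000, 0.129747) = 0.173894
  p ← 0.072453 + (0.42/6)·(k1 + 2k2 + 2k3 + k4) = 0.128869
p(0.84) ≈ 0.1289

0.1289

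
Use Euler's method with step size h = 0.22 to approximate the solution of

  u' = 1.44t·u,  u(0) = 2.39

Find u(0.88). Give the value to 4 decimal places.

3.5220

Euler: u_{n+1} = u_n + h·f(t_n, u_n).
t=0.000000, u=2.390000: f=0.000000 → u ← 2.390000 + 0.22·0.000000 = 2.390000
t=0.220000, u=2.390000: f=0.757152 → u ← 2.390000 + 0.22·0.757152 = 2.556573
t=0.440000, u=2.556573: f=1.619845 → u ← 2.556573 + 0.22·1.619845 = 2.912939
t=0.660000, u=2.912939: f=2.768458 → u ← 2.912939 + 0.22·2.768458 = 3.522000
u(0.88) ≈ 3.5220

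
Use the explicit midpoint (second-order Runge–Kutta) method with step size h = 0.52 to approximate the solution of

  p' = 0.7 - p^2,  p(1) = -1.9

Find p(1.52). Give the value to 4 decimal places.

-5.2059

Midpoint: k1 = f(x_n, p_n); k2 = f(x_n + h/2, p_n + (h/2)·k1); p_{n+1} = p_n + h·k2.
x=1.000000, p=-1.900000:
  k1 = f(1.000000, -1.900000) = -2.910000
  k2 = f(1.260000, -2.656600) = -6.357524
  p ← -1.900000 + 0.52·(-6.357524) = -5.205912
p(1.52) ≈ -5.2059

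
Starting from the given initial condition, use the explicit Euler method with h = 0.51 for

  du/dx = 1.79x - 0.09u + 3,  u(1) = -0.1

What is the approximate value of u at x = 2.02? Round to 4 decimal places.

Euler: u_{n+1} = u_n + h·f(x_n, u_n).
x=1.000000, u=-0.100000: f=4.799000 → u ← -0.100000 + 0.51·4.799000 = 2.347490
x=1.510000, u=2.347490: f=5.491626 → u ← 2.347490 + 0.51·5.491626 = 5.148219
u(2.02) ≈ 5.1482

5.1482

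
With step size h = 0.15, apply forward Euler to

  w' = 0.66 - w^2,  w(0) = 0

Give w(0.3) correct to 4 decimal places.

0.1965

Euler: w_{n+1} = w_n + h·f(x_n, w_n).
x=0.000000, w=0.000000: f=0.660000 → w ← 0.000000 + 0.15·0.660000 = 0.099000
x=0.150000, w=0.099000: f=0.650199 → w ← 0.099000 + 0.15·0.650199 = 0.196530
w(0.3) ≈ 0.1965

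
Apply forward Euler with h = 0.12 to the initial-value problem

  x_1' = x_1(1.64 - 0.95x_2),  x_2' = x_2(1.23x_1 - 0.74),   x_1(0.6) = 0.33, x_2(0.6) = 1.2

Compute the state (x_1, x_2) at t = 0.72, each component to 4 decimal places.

Euler on (x_1,x_2): x_1_{n+1} = x_1_n + h·x_1', x_2_{n+1} = x_2_n + h·x_2'.
0.600000: (0.330000, 1.200000); f=(0.165000, -0.400920) → (0.349800, 1.151890)
(x_1(0.72), x_2(0.72)) ≈ (0.3498, 1.1519)

0.3498, 1.1519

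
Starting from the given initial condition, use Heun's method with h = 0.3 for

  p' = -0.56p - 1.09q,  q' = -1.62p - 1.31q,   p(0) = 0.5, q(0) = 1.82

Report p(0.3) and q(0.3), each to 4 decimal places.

0.0346, 1.2151

Heun on (p,q): k1 = f(s_n, state_n); k2 = f(s_n + h, state_n + h·k1); state_{n+1} = state_n + (h/2)·(k1 + k2).
0.000000: (0.500000, 1.820000)
  k1 = (-2.263800, -3.194200)
  predictor → (-0.179140, 0.861740)
  k2 = (-0.838978, -0.838673)
  → (0.034583, 1.215069)
(p(0.3), q(0.3)) ≈ (0.0346, 1.2151)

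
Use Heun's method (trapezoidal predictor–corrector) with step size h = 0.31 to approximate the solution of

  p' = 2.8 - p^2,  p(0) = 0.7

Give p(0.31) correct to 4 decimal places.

1.1812

Heun: k1 = f(t_n, p_n); k2 = f(t_n + h, p_n + h·k1); p_{n+1} = p_n + (h/2)·(k1 + k2).
t=0.000000, p=0.700000:
  k1 = f(0.000000, 0.700000) = 2.310000
  k2 = f(0.310000, 1.416100) = 0.794661
  p ← 0.700000 + (0.31/2)·(2.310000 + 0.794661) = 1.181222
p(0.31) ≈ 1.1812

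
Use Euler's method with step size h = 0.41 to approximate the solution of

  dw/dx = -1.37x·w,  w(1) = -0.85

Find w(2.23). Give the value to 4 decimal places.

0.0017

Euler: w_{n+1} = w_n + h·f(x_n, w_n).
x=1.000000, w=-0.850000: f=1.164500 → w ← -0.850000 + 0.41·1.164500 = -0.372555
x=1.410000, w=-0.372555: f=0.719664 → w ← -0.372555 + 0.41·0.719664 = -0.077493
x=1.820000, w=-0.077493: f=0.193220 → w ← -0.077493 + 0.41·0.193220 = 0.001728
w(2.23) ≈ 0.0017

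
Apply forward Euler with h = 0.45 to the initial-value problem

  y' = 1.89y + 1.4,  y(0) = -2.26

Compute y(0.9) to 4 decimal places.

Euler: y_{n+1} = y_n + h·f(x_n, y_n).
x=0.000000, y=-2.260000: f=-2.871400 → y ← -2.260000 + 0.45·(-2.871400) = -3.552130
x=0.450000, y=-3.552130: f=-5.313526 → y ← -3.552130 + 0.45·(-5.313526) = -5.943217
y(0.9) ≈ -5.9432

-5.9432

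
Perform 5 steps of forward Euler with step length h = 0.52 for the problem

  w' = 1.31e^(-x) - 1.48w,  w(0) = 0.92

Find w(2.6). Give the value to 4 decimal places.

0.1383

Euler: w_{n+1} = w_n + h·f(x_n, w_n).
x=0.000000, w=0.920000: f=-0.051600 → w ← 0.920000 + 0.52·(-0.051600) = 0.893168
x=0.520000, w=0.893168: f=-0.543067 → w ← 0.893168 + 0.52·(-0.543067) = 0.610773
x=1.040000, w=0.610773: f=-0.440919 → w ← 0.610773 + 0.52·(-0.440919) = 0.381495
x=1.560000, w=0.381495: f=-0.289335 → w ← 0.381495 + 0.52·(-0.289335) = 0.231041
x=2.080000, w=0.231041: f=-0.178282 → w ← 0.231041 + 0.52·(-0.178282) = 0.138334
w(2.6) ≈ 0.1383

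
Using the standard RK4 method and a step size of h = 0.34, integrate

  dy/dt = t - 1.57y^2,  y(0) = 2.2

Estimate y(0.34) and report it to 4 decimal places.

RK4: k1 = f(t_n, y_n); k2 = f(t_n + h/2, y_n + (h/2)·k1); k3 = f(t_n + h/2, y_n + (h/2)·k2); k4 = f(t_n + h, y_n + h·k3); y_{n+1} = y_n + (h/6)·(k1 + 2k2 + 2k3 + k4).
t=0.000000, y=2.200000:
  k1 = f(0.000000, 2.200000) = -7.598800
  k2 = f(0.170000, 0.908204) = -1.124990
  k3 = f(0.170000, 2.008752) = -6.165081
  k4 = f(0.340000, 0.103873) = 0.323060
  y ← 2.200000 + (0.34/6)·(k1 + 2k2 + 2k3 + k4) = 0.961500
y(0.34) ≈ 0.9615

0.9615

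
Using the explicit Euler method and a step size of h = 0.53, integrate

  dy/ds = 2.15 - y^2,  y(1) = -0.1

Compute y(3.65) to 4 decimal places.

Euler: y_{n+1} = y_n + h·f(s_n, y_n).
s=1.000000, y=-0.100000: f=2.140000 → y ← -0.100000 + 0.53·2.140000 = 1.034200
s=1.530000, y=1.034200: f=1.080430 → y ← 1.034200 + 0.53·1.080430 = 1.606828
s=2.060000, y=1.606828: f=-0.431897 → y ← 1.606828 + 0.53·(-0.431897) = 1.377923
s=2.590000, y=1.377923: f=0.251328 → y ← 1.377923 + 0.53·0.251328 = 1.511127
s=3.120000, y=1.511127: f=-0.133505 → y ← 1.511127 + 0.53·(-0.133505) = 1.440369
y(3.65) ≈ 1.4404

1.4404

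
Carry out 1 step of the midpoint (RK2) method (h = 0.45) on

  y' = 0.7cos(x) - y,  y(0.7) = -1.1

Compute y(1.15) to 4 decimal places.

-0.5810

Midpoint: k1 = f(x_n, y_n); k2 = f(x_n + h/2, y_n + (h/2)·k1); y_{n+1} = y_n + h·k2.
x=0.700000, y=-1.100000:
  k1 = f(0.700000, -1.100000) = 1.635390
  k2 = f(0.925000, -0.732037) = 1.153322
  y ← -1.100000 + 0.45·1.153322 = -0.581005
y(1.15) ≈ -0.5810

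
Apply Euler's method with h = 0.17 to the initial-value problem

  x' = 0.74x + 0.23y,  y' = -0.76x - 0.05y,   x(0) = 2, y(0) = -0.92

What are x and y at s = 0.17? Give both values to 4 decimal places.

Euler on (x,y): x_{n+1} = x_n + h·x', y_{n+1} = y_n + h·y'.
0.000000: (2.000000, -0.920000); f=(1.268400, -1.474000) → (2.215628, -1.170580)
(x(0.17), y(0.17)) ≈ (2.2156, -1.1706)

2.2156, -1.1706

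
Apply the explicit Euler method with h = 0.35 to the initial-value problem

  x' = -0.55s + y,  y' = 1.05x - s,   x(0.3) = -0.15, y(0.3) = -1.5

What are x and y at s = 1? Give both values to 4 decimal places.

-1.4389, -2.1569

Euler on (x,y): x_{n+1} = x_n + h·x', y_{n+1} = y_n + h·y'.
0.300000: (-0.150000, -1.500000); f=(-1.665000, -0.457500) → (-0.732750, -1.660125)
0.650000: (-0.732750, -1.660125); f=(-2.017625, -1.419388) → (-1.438919, -2.156911)
(x(1), y(1)) ≈ (-1.4389, -2.1569)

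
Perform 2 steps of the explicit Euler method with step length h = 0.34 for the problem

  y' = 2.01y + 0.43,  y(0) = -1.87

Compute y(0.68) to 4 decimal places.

-4.9070

Euler: y_{n+1} = y_n + h·f(s_n, y_n).
s=0.000000, y=-1.870000: f=-3.328700 → y ← -1.870000 + 0.34·(-3.328700) = -3.001758
s=0.340000, y=-3.001758: f=-5.603534 → y ← -3.001758 + 0.34·(-5.603534) = -4.906959
y(0.68) ≈ -4.9070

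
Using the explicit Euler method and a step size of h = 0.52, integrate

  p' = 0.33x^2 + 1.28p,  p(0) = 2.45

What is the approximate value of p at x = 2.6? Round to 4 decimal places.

Euler: p_{n+1} = p_n + h·f(x_n, p_n).
x=0.000000, p=2.450000: f=3.136000 → p ← 2.450000 + 0.52·3.136000 = 4.080720
x=0.520000, p=4.080720: f=5.312554 → p ← 4.080720 + 0.52·5.312554 = 6.843248
x=1.040000, p=6.843248: f=9.116285 → p ← 6.843248 + 0.52·9.116285 = 11.583716
x=1.560000, p=11.583716: f=15.630245 → p ← 11.583716 + 0.52·15.630245 = 19.711443
x=2.080000, p=19.711443: f=26.658360 → p ← 19.711443 + 0.52·26.658360 = 33.573791
p(2.6) ≈ 33.5738

33.5738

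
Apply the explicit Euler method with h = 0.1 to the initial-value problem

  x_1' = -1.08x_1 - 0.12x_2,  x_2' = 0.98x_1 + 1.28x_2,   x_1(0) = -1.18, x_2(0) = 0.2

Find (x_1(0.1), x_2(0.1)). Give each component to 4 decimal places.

-1.0550, 0.1100

Euler on (x_1,x_2): x_1_{n+1} = x_1_n + h·x_1', x_2_{n+1} = x_2_n + h·x_2'.
0.000000: (-1.180000, 0.200000); f=(1.250400, -0.900400) → (-1.054960, 0.109960)
(x_1(0.1), x_2(0.1)) ≈ (-1.0550, 0.1100)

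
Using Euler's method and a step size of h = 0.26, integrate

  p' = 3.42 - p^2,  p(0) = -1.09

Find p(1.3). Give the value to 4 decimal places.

Euler: p_{n+1} = p_n + h·f(x_n, p_n).
x=0.000000, p=-1.090000: f=2.231900 → p ← -1.090000 + 0.26·2.231900 = -0.509706
x=0.260000, p=-0.509706: f=3.160200 → p ← -0.509706 + 0.26·3.160200 = 0.311946
x=0.520000, p=0.311946: f=3.322690 → p ← 0.311946 + 0.26·3.322690 = 1.175845
x=0.780000, p=1.175845: f=2.037388 → p ← 1.175845 + 0.26·2.037388 = 1.705566
x=1.040000, p=1.705566: f=0.511044 → p ← 1.705566 + 0.26·0.511044 = 1.838438
p(1.3) ≈ 1.8384

1.8384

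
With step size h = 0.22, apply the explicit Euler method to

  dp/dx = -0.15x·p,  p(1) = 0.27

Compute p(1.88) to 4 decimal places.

0.2256

Euler: p_{n+1} = p_n + h·f(x_n, p_n).
x=1.000000, p=0.270000: f=-0.040500 → p ← 0.270000 + 0.22·(-0.040500) = 0.261090
x=1.220000, p=0.261090: f=-0.047779 → p ← 0.261090 + 0.22·(-0.047779) = 0.250579
x=1.440000, p=0.250579: f=-0.054125 → p ← 0.250579 + 0.22·(-0.054125) = 0.238671
x=1.660000, p=0.238671: f=-0.059429 → p ← 0.238671 + 0.22·(-0.059429) = 0.225597
p(1.88) ≈ 0.2256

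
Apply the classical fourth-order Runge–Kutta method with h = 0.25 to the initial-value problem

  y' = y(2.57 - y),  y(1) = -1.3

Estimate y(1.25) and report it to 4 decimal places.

-4.4269

RK4: k1 = f(t_n, y_n); k2 = f(t_n + h/2, y_n + (h/2)·k1); k3 = f(t_n + h/2, y_n + (h/2)·k2); k4 = f(t_n + h, y_n + h·k3); y_{n+1} = y_n + (h/6)·(k1 + 2k2 + 2k3 + k4).
t=1.000000, y=-1.300000:
  k1 = f(1.000000, -1.300000) = -5.031000
  k2 = f(1.125000, -1.928875) = -8.677768
  k3 = f(1.125000, -2.384721) = -11.815627
  k4 = f(1.250000, -4.253907) = -29.028262
  y ← -1.300000 + (0.25/6)·(k1 + 2k2 + 2k3 + k4) = -4.426919
y(1.25) ≈ -4.4269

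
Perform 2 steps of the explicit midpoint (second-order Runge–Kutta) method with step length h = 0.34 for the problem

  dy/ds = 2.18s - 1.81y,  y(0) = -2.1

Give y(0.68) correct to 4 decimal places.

-0.3190

Midpoint: k1 = f(s_n, y_n); k2 = f(s_n + h/2, y_n + (h/2)·k1); y_{n+1} = y_n + h·k2.
s=0.000000, y=-2.100000:
  k1 = f(0.000000, -2.100000) = 3.801000
  k2 = f(0.170000, -1.453830) = 3.002032
  y ← -2.100000 + 0.34·3.002032 = -1.079309
s=0.340000, y=-1.079309:
  k1 = f(0.340000, -1.079309) = 2.694749
  k2 = f(0.510000, -0.621202) = 2.236175
  y ← -1.079309 + 0.34·2.236175 = -0.319010
y(0.68) ≈ -0.3190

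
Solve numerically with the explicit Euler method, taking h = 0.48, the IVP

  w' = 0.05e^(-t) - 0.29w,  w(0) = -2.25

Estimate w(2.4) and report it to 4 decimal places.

-1.0255

Euler: w_{n+1} = w_n + h·f(t_n, w_n).
t=0.000000, w=-2.250000: f=0.702500 → w ← -2.250000 + 0.48·0.702500 = -1.912800
t=0.480000, w=-1.912800: f=0.585651 → w ← -1.912800 + 0.48·0.585651 = -1.631687
t=0.960000, w=-1.631687: f=0.492334 → w ← -1.631687 + 0.48·0.492334 = -1.395367
t=1.440000, w=-1.395367: f=0.416503 → w ← -1.395367 + 0.48·0.416503 = -1.195446
t=1.920000, w=-1.195446: f=0.354010 → w ← -1.195446 + 0.48·0.354010 = -1.025521
w(2.4) ≈ -1.0255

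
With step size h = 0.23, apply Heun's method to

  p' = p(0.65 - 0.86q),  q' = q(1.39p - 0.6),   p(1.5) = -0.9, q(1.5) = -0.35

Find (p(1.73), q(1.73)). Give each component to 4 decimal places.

Heun on (p,q): k1 = f(x_n, state_n); k2 = f(x_n + h, state_n + h·k1); state_{n+1} = state_n + (h/2)·(k1 + k2).
1.500000: (-0.900000, -0.350000)
  k1 = (-0.855900, 0.647850)
  predictor → (-1.096857, -0.200994)
  k2 = (-0.902555, 0.427039)
  → (-1.102222, -0.226388)
(p(1.73), q(1.73)) ≈ (-1.1022, -0.2264)

-1.1022, -0.2264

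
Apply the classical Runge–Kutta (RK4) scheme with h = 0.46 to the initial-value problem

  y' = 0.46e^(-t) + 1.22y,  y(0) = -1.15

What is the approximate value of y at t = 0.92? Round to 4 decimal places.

RK4: k1 = f(t_n, y_n); k2 = f(t_n + h/2, y_n + (h/2)·k1); k3 = f(t_n + h/2, y_n + (h/2)·k2); k4 = f(t_n + h, y_n + h·k3); y_{n+1} = y_n + (h/6)·(k1 + 2k2 + 2k3 + k4).
t=0.000000, y=-1.150000:
  k1 = f(0.000000, -1.150000) = -0.943000
  k2 = f(0.230000, -1.366890) = -1.302120
  k3 = f(0.230000, -1.449488) = -1.402890
  k4 = f(0.460000, -1.795329) = -1.899911
  y ← -1.150000 + (0.46/6)·(k1 + 2k2 + 2k3 + k4) = -1.782725
t=0.460000, y=-1.782725:
  k1 = f(0.460000, -1.782725) = -1.884534
  k2 = f(0.690000, -2.216167) = -2.472999
  k3 = f(0.690000, -2.351515) = -2.638123
  k4 = f(0.920000, -2.996261) = -3.472120
  y ← -1.782725 + (0.46/6)·(k1 + 2k2 + 2k3 + k4) = -2.977107
y(0.92) ≈ -2.9771

-2.9771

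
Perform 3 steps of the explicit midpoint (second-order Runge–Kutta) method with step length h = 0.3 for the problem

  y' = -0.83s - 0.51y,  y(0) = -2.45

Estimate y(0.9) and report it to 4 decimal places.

-1.8455

Midpoint: k1 = f(s_n, y_n); k2 = f(s_n + h/2, y_n + (h/2)·k1); y_{n+1} = y_n + h·k2.
s=0.000000, y=-2.450000:
  k1 = f(0.000000, -2.450000) = 1.249500
  k2 = f(0.150000, -2.262575) = 1.029413
  y ← -2.450000 + 0.3·1.029413 = -2.141176
s=0.300000, y=-2.141176:
  k1 = f(0.300000, -2.141176) = 0.843000
  k2 = f(0.450000, -2.014726) = 0.654010
  y ← -2.141176 + 0.3·0.654010 = -1.944973
s=0.600000, y=-1.944973:
  k1 = f(0.600000, -1.944973) = 0.493936
  k2 = f(0.750000, -1.870883) = 0.331650
  y ← -1.944973 + 0.3·0.331650 = -1.845478
y(0.9) ≈ -1.8455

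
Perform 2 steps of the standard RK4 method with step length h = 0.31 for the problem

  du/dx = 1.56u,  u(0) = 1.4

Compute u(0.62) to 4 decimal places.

3.6817

RK4: k1 = f(x_n, u_n); k2 = f(x_n + h/2, u_n + (h/2)·k1); k3 = f(x_n + h/2, u_n + (h/2)·k2); k4 = f(x_n + h, u_n + h·k3); u_{n+1} = u_n + (h/6)·(k1 + 2k2 + 2k3 + k4).
x=0.000000, u=1.400000:
  k1 = f(0.000000, 1.400000) = 2.184000
  k2 = f(0.155000, 1.738520) = 2.712091
  k3 = f(0.155000, 1.820374) = 2.839784
  k4 = f(0.310000, 2.280333) = 3.557319
  u ← 1.400000 + (0.31/6)·(k1 + 2k2 + 2k3 + k4) = 2.270329
x=0.310000, u=2.270329:
  k1 = f(0.310000, 2.270329) = 3.541713
  k2 = f(0.465000, 2.819294) = 4.398099
  k3 = f(0.465000, 2.952034) = 4.605173
  k4 = f(0.620000, 3.697932) = 5.768774
  u ← 2.270329 + (0.31/6)·(k1 + 2k2 + 2k3 + k4) = 3.681708
u(0.62) ≈ 3.6817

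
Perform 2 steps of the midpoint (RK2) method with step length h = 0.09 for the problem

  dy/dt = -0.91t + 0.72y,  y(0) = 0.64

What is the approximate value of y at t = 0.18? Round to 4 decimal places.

0.7133

Midpoint: k1 = f(t_n, y_n); k2 = f(t_n + h/2, y_n + (h/2)·k1); y_{n+1} = y_n + h·k2.
t=0.000000, y=0.640000:
  k1 = f(0.000000, 0.640000) = 0.460800
  k2 = f(0.045000, 0.660736) = 0.434780
  y ← 0.640000 + 0.09·0.434780 = 0.679130
t=0.090000, y=0.679130:
  k1 = f(0.090000, 0.679130) = 0.407074
  k2 = f(0.135000, 0.697449) = 0.379313
  y ← 0.679130 + 0.09·0.379313 = 0.713268
y(0.18) ≈ 0.7133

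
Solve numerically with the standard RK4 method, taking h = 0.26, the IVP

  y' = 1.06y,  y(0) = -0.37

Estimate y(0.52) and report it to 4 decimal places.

RK4: k1 = f(x_n, y_n); k2 = f(x_n + h/2, y_n + (h/2)·k1); k3 = f(x_n + h/2, y_n + (h/2)·k2); k4 = f(x_n + h, y_n + h·k3); y_{n+1} = y_n + (h/6)·(k1 + 2k2 + 2k3 + k4).
x=0.000000, y=-0.370000:
  k1 = f(0.000000, -0.370000) = -0.392200
  k2 = f(0.130000, -0.420986) = -0.446245
  k3 = f(0.130000, -0.428012) = -0.453693
  k4 = f(0.260000, -0.487960) = -0.517238
  y ← -0.370000 + (0.26/6)·(k1 + 2k2 + 2k3 + k4) = -0.487404
x=0.260000, y=-0.487404:
  k1 = f(0.260000, -0.487404) = -0.516648
  k2 = f(0.390000, -0.554568) = -0.587842
  k3 = f(0.390000, -0.563823) = -0.597652
  k4 = f(0.520000, -0.642793) = -0.681361
  y ← -0.487404 + (0.26/6)·(k1 + 2k2 + 2k3 + k4) = -0.642060
y(0.52) ≈ -0.6421

-0.6421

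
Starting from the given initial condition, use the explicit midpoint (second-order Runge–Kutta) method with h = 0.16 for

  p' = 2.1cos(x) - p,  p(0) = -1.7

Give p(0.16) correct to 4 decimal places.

-1.1417

Midpoint: k1 = f(x_n, p_n); k2 = f(x_n + h/2, p_n + (h/2)·k1); p_{n+1} = p_n + h·k2.
x=0.000000, p=-1.700000:
  k1 = f(0.000000, -1.700000) = 3.800000
  k2 = f(0.080000, -1.396000) = 3.489284
  p ← -1.700000 + 0.16·3.489284 = -1.141715
p(0.16) ≈ -1.1417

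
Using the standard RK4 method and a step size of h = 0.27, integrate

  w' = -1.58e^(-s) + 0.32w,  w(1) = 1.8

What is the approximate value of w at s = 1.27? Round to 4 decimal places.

1.8185

RK4: k1 = f(s_n, w_n); k2 = f(s_n + h/2, w_n + (h/2)·k1); k3 = f(s_n + h/2, w_n + (h/2)·k2); k4 = f(s_n + h, w_n + h·k3); w_{n+1} = w_n + (h/6)·(k1 + 2k2 + 2k3 + k4).
s=1.000000, w=1.800000:
  k1 = f(1.000000, 1.800000) = -0.005250
  k2 = f(1.135000, 1.799291) = 0.067926
  k3 = f(1.135000, 1.809170) = 0.071087
  k4 = f(1.270000, 1.819194) = 0.138428
  w ← 1.800000 + (0.27/6)·(k1 + 2k2 + 2k3 + k4) = 1.818504
w(1.27) ≈ 1.8185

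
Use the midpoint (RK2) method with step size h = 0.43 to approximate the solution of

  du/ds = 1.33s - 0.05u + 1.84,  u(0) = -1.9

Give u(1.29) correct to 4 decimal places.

1.6029

Midpoint: k1 = f(s_n, u_n); k2 = f(s_n + h/2, u_n + (h/2)·k1); u_{n+1} = u_n + h·k2.
s=0.000000, u=-1.900000:
  k1 = f(0.000000, -1.900000) = 1.935000
  k2 = f(0.215000, -1.483975) = 2.200149
  u ← -1.900000 + 0.43·2.200149 = -0.953936
s=0.430000, u=-0.953936:
  k1 = f(0.430000, -0.953936) = 2.459597
  k2 = f(0.645000, -0.425123) = 2.719106
  u ← -0.953936 + 0.43·2.719106 = 0.215280
s=0.860000, u=0.215280:
  k1 = f(0.860000, 0.215280) = 2.973036
  k2 = f(1.075000, 0.854482) = 3.227026
  u ← 0.215280 + 0.43·3.227026 = 1.602901
u(1.29) ≈ 1.6029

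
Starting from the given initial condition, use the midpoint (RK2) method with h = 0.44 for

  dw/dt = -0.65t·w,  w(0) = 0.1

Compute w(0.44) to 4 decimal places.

0.0937

Midpoint: k1 = f(t_n, w_n); k2 = f(t_n + h/2, w_n + (h/2)·k1); w_{n+1} = w_n + h·k2.
t=0.000000, w=0.100000:
  k1 = f(0.000000, 0.100000) = 0.000000
  k2 = f(0.220000, 0.100000) = -0.014300
  w ← 0.100000 + 0.44·(-0.014300) = 0.093708
w(0.44) ≈ 0.0937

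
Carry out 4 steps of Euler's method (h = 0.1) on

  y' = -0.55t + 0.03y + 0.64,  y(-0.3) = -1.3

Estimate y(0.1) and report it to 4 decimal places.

Euler: y_{n+1} = y_n + h·f(t_n, y_n).
t=-0.300000, y=-1.300000: f=0.766000 → y ← -1.300000 + 0.1·0.766000 = -1.223400
t=-0.200000, y=-1.223400: f=0.713298 → y ← -1.223400 + 0.1·0.713298 = -1.152070
t=-0.100000, y=-1.152070: f=0.660438 → y ← -1.152070 + 0.1·0.660438 = -1.086026
t=0.000000, y=-1.086026: f=0.607419 → y ← -1.086026 + 0.1·0.607419 = -1.025284
y(0.1) ≈ -1.0253

-1.0253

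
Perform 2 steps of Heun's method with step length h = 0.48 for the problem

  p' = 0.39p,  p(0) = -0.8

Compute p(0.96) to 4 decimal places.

Heun: k1 = f(x_n, p_n); k2 = f(x_n + h, p_n + h·k1); p_{n+1} = p_n + (h/2)·(k1 + k2).
x=0.000000, p=-0.800000:
  k1 = f(0.000000, -0.800000) = -0.312000
  k2 = f(0.480000, -0.949760) = -0.370406
  p ← -0.800000 + (0.48/2)·(-0.312000 + (-0.370406)) = -0.963778
x=0.480000, p=-0.963778:
  k1 = f(0.480000, -0.963778) = -0.375873
  k2 = f(0.960000, -1.144197) = -0.446237
  p ← -0.963778 + (0.48/2)·(-0.375873 + (-0.446237)) = -1.161084
p(0.96) ≈ -1.1611

-1.1611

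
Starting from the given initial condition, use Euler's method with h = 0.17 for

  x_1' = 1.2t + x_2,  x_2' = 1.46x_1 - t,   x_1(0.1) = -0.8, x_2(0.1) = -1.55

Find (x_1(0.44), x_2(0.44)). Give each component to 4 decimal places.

Euler on (x_1,x_2): x_1_{n+1} = x_1_n + h·x_1', x_2_{n+1} = x_2_n + h·x_2'.
0.100000: (-0.800000, -1.550000); f=(-1.430000, -1.268000) → (-1.043100, -1.765560)
0.270000: (-1.043100, -1.765560); f=(-1.441560, -1.792926) → (-1.288165, -2.070357)
(x_1(0.44), x_2(0.44)) ≈ (-1.2882, -2.0704)

-1.2882, -2.0704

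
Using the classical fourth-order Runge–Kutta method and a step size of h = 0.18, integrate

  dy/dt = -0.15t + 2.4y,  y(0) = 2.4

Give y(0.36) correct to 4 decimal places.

5.6801

RK4: k1 = f(t_n, y_n); k2 = f(t_n + h/2, y_n + (h/2)·k1); k3 = f(t_n + h/2, y_n + (h/2)·k2); k4 = f(t_n + h, y_n + h·k3); y_{n+1} = y_n + (h/6)·(k1 + 2k2 + 2k3 + k4).
t=0.000000, y=2.400000:
  k1 = f(0.000000, 2.400000) = 5.760000
  k2 = f(0.090000, 2.918400) = 6.990660
  k3 = f(0.090000, 3.029159) = 7.256483
  k4 = f(0.180000, 3.706167) = 8.867800
  y ← 2.400000 + (0.18/6)·(k1 + 2k2 + 2k3 + k4) = 3.693663
t=0.180000, y=3.693663:
  k1 = f(0.180000, 3.693663) = 8.837790
  k2 = f(0.270000, 4.489064) = 10.733253
  k3 = f(0.270000, 4.659655) = 11.142673
  k4 = f(0.360000, 5.699344) = 13.624425
  y ← 3.693663 + (0.18/6)·(k1 + 2k2 + 2k3 + k4) = 5.680085
y(0.36) ≈ 5.6801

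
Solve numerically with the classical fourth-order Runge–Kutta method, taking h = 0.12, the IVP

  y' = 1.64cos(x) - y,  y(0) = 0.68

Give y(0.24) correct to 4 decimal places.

0.8813

RK4: k1 = f(x_n, y_n); k2 = f(x_n + h/2, y_n + (h/2)·k1); k3 = f(x_n + h/2, y_n + (h/2)·k2); k4 = f(x_n + h, y_n + h·k3); y_{n+1} = y_n + (h/6)·(k1 + 2k2 + 2k3 + k4).
x=0.000000, y=0.680000:
  k1 = f(0.000000, 0.680000) = 0.960000
  k2 = f(0.060000, 0.737600) = 0.899449
  k3 = f(0.060000, 0.733967) = 0.903082
  k4 = f(0.120000, 0.788370) = 0.839836
  y ← 0.680000 + (0.12/6)·(k1 + 2k2 + 2k3 + k4) = 0.788098
x=0.120000, y=0.788098:
  k1 = f(0.120000, 0.788098) = 0.840108
  k2 = f(0.180000, 0.838504) = 0.774999
  k3 = f(0.180000, 0.834598) = 0.778906
  k4 = f(0.240000, 0.881567) = 0.711428
  y ← 0.788098 + (0.12/6)·(k1 + 2k2 + 2k3 + k4) = 0.881285
y(0.24) ≈ 0.8813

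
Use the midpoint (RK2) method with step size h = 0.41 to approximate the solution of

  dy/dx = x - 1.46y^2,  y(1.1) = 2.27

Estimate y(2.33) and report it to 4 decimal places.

Midpoint: k1 = f(x_n, y_n); k2 = f(x_n + h/2, y_n + (h/2)·k1); y_{n+1} = y_n + h·k2.
x=1.100000, y=2.270000:
  k1 = f(1.100000, 2.270000) = -6.423234
  k2 = f(1.305000, 0.953237) = -0.021645
  y ← 2.270000 + 0.41·(-0.021645) = 2.261126
x=1.510000, y=2.261126:
  k1 = f(1.510000, 2.261126) = -5.954526
  k2 = f(1.715000, 1.040448) = 0.134504
  y ← 2.261126 + 0.41·0.134504 = 2.316272
x=1.920000, y=2.316272:
  k1 = f(1.920000, 2.316272) = -5.913071
  k2 = f(2.125000, 1.104093) = 0.345230
  y ← 2.316272 + 0.41·0.345230 = 2.457816
y(2.33) ≈ 2.4578

2.4578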